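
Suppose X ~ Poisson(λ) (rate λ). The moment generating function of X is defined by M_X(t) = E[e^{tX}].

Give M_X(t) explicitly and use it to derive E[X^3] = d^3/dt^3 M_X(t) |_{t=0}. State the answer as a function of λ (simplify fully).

E[X^3] = D^3[M](0) = λ*(λ^2 + 3*λ + 1)

M_X(t) = e^(λ*(e^(t) - 1))
D^3[M](t) = (λ^3*e^(3*t)*e^(λ*e^(t)) + 3*λ^2*e^(2*t)*e^(λ*e^(t)) + λ*e^(t)*e^(λ*e^(t)))*e^(-λ)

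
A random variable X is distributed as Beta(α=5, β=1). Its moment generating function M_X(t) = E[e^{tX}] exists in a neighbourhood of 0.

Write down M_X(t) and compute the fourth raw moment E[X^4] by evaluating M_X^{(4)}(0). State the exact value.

E[X^4] = D^4[M](0) = 5/9

M_X(t) = ₁F₁(5; 6; t)
D^4[M](t) = 5*₁F₁(9; 10; t)/9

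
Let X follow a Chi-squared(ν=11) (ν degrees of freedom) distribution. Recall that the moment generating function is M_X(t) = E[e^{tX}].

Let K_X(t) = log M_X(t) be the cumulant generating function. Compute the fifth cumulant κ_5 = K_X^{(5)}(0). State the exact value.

M_X(t) = (1 - 2*t)^(-11/2)
K_X(t) = log M_X(t) = -11*log(1 - 2*t)/2
K′(t) = -11/(2*t - 1)
K′′(t) = 22/(4*t^2 - 4*t + 1)
K′′′(t) = -88/(8*t^3 - 12*t^2 + 6*t - 1)
K′′′′(t) = 528/(16*t^4 - 32*t^3 + 24*t^2 - 8*t + 1)
K′′′′′(t) = -4224/(32*t^5 - 80*t^4 + 80*t^3 - 40*t^2 + 10*t - 1)

κ_5 = K′′′′′(0) = 4224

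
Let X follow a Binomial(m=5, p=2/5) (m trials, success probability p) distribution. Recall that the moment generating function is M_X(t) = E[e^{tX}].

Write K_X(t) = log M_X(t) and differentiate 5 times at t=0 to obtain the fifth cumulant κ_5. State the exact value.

M_X(t) = (2*e^(t)/5 + 3/5)^5
K_X(t) = log M_X(t) = 5*log(2*e^(t)/5 + 3/5)
K^(5)(t) = (-240*e^(4*t) + 3960*e^(3*t) - 5940*e^(2*t) + 810*e^(t))/(32*e^(5*t) + 240*e^(4*t) + 720*e^(3*t) + 1080*e^(2*t) + 810*e^(t) + 243)

κ_5 = K^(5)(0) = -282/625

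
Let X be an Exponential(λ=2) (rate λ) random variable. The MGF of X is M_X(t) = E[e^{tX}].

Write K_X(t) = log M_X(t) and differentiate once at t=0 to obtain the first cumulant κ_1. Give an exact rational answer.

κ_1 = K^(1)(0) = 1/2

M_X(t) = 2/(2 - t)
K_X(t) = log M_X(t) = -log(2 - t) + log(2)
K^(1)(t) = -1/(t - 2)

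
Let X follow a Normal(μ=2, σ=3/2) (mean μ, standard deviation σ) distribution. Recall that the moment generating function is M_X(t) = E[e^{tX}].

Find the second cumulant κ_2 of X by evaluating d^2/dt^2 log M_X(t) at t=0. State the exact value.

M_X(t) = e^(9*t^2/8 + 2*t)
K_X(t) = log M_X(t) = 9*t^2/8 + 2*t
D^2[K](t) = 9/4

κ_2 = D^2[K](0) = 9/4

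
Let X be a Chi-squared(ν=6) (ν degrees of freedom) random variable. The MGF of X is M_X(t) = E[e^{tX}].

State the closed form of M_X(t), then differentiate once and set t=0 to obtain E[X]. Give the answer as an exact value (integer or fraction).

E[X] = M^(1)(0) = 6

M_X(t) = (1 - 2*t)^(-3)
M^(1)(t) = 6/(16*t^4 - 32*t^3 + 24*t^2 - 8*t + 1)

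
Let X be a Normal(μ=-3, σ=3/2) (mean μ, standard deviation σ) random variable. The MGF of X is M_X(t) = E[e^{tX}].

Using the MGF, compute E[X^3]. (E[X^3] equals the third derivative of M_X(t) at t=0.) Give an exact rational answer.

M_X(t) = e^(9*t^2/8 - 3*t)
M′(t) = 9*t*e^(-3*t)*e^(9*t^2/8)/4 - 3*e^(-3*t)*e^(9*t^2/8)
M′′(t) = (81*t^2*e^(9*t^2/8) - 216*t*e^(9*t^2/8) + 180*e^(9*t^2/8))*e^(-3*t)/16
M′′′(t) = (729*t^3*e^(9*t^2/8) - 2916*t^2*e^(9*t^2/8) + 4860*t*e^(9*t^2/8) - 3024*e^(9*t^2/8))*e^(-3*t)/64

E[X^3] = M′′′(0) = -189/4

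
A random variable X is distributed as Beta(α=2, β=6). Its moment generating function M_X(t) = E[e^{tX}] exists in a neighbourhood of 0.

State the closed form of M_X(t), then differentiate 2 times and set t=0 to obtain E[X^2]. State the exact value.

M_X(t) = ₁F₁(2; 8; t)
M′(t) = ₁F₁(3; 9; t)/4
M′′(t) = ₁F₁(4; 10; t)/12

E[X^2] = M′′(0) = 1/12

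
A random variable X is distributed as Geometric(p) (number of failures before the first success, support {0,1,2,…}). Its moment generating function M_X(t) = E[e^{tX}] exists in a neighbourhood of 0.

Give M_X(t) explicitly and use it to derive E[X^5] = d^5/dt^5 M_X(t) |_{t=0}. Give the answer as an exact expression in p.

M_X(t) = p/(-(1 - p)*e^(t) + 1)
dM/dt = (-p^2*e^(t) + p*e^(t))/(p^2*e^(2*t) - 2*p*e^(2*t) + 2*p*e^(t) + e^(2*t) - 2*e^(t) + 1)

E[X^5] = d^5M/dt^5 |_{t=0} = -1 + 31/p - 180/p^2 + 390/p^3 - 360/p^4 + 120/p^5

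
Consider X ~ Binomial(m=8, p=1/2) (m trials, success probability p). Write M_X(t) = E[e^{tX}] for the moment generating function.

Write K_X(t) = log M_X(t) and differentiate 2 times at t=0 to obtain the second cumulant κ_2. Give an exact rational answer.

κ_2 = D^2[K](0) = 2

M_X(t) = (e^(t)/2 + 1/2)^8
K_X(t) = log M_X(t) = 8*log(e^(t)/2 + 1/2)
D^2[K](t) = 8*e^(t)/(e^(2*t) + 2*e^(t) + 1)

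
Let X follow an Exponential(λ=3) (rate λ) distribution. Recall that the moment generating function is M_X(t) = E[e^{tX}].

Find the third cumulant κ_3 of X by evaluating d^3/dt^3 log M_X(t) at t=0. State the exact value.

M_X(t) = 3/(3 - t)
K_X(t) = log M_X(t) = -log(3 - t) + log(3)
D^3[K](t) = -2/(t^3 - 9*t^2 + 27*t - 27)

κ_3 = D^3[K](0) = 2/27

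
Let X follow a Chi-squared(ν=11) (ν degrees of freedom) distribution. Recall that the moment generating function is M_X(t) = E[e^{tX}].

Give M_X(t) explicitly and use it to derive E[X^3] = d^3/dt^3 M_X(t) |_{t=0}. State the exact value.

M_X(t) = (1 - 2*t)^(-11/2)

E[X^3] = M^(3)(0) = 2145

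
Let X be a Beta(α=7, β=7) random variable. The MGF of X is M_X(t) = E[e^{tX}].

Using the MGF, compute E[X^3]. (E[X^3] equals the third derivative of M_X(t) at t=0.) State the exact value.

M_X(t) = ₁F₁(7; 14; t)
M^(3)(t) = 3*₁F₁(10; 17; t)/20

E[X^3] = M^(3)(0) = 3/20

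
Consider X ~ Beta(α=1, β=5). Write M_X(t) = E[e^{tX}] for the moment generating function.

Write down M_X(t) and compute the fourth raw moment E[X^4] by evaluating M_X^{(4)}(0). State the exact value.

E[X^4] = M^(4)(0) = 1/126

M_X(t) = ₁F₁(1; 6; t)
M^(4)(t) = ₁F₁(5; 10; t)/126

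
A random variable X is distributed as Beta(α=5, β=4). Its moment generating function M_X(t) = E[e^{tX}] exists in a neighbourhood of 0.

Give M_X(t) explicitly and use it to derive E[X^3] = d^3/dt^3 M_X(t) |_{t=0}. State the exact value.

E[X^3] = M^(3)(0) = 7/33

M_X(t) = ₁F₁(5; 9; t)
M^(3)(t) = 7*₁F₁(8; 12; t)/33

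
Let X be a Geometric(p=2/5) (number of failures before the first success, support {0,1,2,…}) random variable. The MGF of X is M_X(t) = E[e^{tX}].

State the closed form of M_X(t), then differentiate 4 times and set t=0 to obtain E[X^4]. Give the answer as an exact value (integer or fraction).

M_X(t) = 2/(5*(1 - 3*e^(t)/5))
dM/dt = 6*e^(t)/(9*e^(2*t) - 30*e^(t) + 25)
d^2M/dt^2 = (-18*e^(2*t) - 30*e^(t))/(27*e^(3*t) - 135*e^(2*t) + 225*e^(t) - 125)
d^3M/dt^3 = (54*e^(3*t) + 360*e^(2*t) + 150*e^(t))/(81*e^(4*t) - 540*e^(3*t) + 1350*e^(2*t) - 1500*e^(t) + 625)
d^4M/dt^4 = (-162*e^(4*t) - 2970*e^(3*t) - 4950*e^(2*t) - 750*e^(t))/(243*e^(5*t) - 2025*e^(4*t) + 6750*e^(3*t) - 11250*e^(2*t) + 9375*e^(t) - 3125)

E[X^4] = d^4M/dt^4 |_{t=0} = 276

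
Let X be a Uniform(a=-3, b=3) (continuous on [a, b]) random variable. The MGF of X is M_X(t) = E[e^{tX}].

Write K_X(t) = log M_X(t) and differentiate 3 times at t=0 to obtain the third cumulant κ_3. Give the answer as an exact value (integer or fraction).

M_X(t) = (e^(3*t) - e^(-3*t))/(6*t)
K_X(t) = log M_X(t) = -log(t) + log(e^(3*t) - e^(-3*t)) - log(6)
D^3[K](t) = (216*t^3*e^(12*t) + 216*t^3*e^(6*t) - 2*e^(18*t) + 6*e^(12*t) - 6*e^(6*t) + 2)/(t^3*e^(18*t) - 3*t^3*e^(12*t) + 3*t^3*e^(6*t) - t^3)

κ_3 = D^3[K](0) = 0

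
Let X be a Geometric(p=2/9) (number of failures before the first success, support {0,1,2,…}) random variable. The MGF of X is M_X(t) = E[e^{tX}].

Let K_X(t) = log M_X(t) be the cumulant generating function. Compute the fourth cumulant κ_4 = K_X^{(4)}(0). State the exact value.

M_X(t) = 2/(9*(1 - 7*e^(t)/9))
K_X(t) = log M_X(t) = -log(1 - 7*e^(t)/9) - 2*log(3) + log(2)
D^4[K](t) = (3087*e^(3*t) + 15876*e^(2*t) + 5103*e^(t))/(2401*e^(4*t) - 12348*e^(3*t) + 23814*e^(2*t) - 20412*e^(t) + 6561)

κ_4 = D^4[K](0) = 12033/8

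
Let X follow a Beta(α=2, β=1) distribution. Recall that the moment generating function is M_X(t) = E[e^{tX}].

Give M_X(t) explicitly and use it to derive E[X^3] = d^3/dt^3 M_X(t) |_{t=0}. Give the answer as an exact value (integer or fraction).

M_X(t) = ₁F₁(2; 3; t)
M′(t) = 2*₁F₁(3; 4; t)/3
M′′(t) = ₁F₁(4; 5; t)/2
M′′′(t) = 2*₁F₁(5; 6; t)/5

E[X^3] = M′′′(0) = 2/5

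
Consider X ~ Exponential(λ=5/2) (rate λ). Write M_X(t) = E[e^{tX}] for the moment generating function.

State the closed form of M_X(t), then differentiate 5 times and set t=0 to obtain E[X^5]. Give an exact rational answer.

M_X(t) = 5/(2*(5/2 - t))
dM/dt = 10/(4*t^2 - 20*t + 25)
d^2M/dt^2 = -40/(8*t^3 - 60*t^2 + 150*t - 125)
d^3M/dt^3 = 240/(16*t^4 - 160*t^3 + 600*t^2 - 1000*t + 625)
d^4M/dt^4 = -1920/(32*t^5 - 400*t^4 + 2000*t^3 - 5000*t^2 + 6250*t - 3125)
d^5M/dt^5 = 19200/(64*t^6 - 960*t^5 + 6000*t^4 - 20000*t^3 + 37500*t^2 - 37500*t + 15625)

E[X^5] = d^5M/dt^5 |_{t=0} = 768/625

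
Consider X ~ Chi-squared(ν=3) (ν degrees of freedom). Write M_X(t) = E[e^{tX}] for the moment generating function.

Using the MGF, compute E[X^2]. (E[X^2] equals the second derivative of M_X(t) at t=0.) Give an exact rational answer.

E[X^2] = D^2[M](0) = 15

M_X(t) = (1 - 2*t)^(-3/2)
D^2[M](t) = -15/(8*t^3*√(1 - 2*t) - 12*t^2*√(1 - 2*t) + 6*t*√(1 - 2*t) - √(1 - 2*t))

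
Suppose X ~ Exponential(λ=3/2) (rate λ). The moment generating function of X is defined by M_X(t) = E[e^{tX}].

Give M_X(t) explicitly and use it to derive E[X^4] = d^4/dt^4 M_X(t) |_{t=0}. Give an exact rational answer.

M_X(t) = 3/(2*(3/2 - t))
D^4[M](t) = -1152/(32*t^5 - 240*t^4 + 720*t^3 - 1080*t^2 + 810*t - 243)

E[X^4] = D^4[M](0) = 128/27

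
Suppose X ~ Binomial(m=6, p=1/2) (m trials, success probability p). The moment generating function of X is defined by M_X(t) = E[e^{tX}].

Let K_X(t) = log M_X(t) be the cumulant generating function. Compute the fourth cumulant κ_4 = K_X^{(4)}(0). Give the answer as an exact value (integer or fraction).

M_X(t) = (e^(t)/2 + 1/2)^6
K_X(t) = log M_X(t) = 6*log(e^(t)/2 + 1/2)
dK/dt = 6*e^(t)/(e^(t) + 1)
d^2K/dt^2 = 6*e^(t)/(e^(2*t) + 2*e^(t) + 1)
d^3K/dt^3 = (-6*e^(2*t) + 6*e^(t))/(e^(3*t) + 3*e^(2*t) + 3*e^(t) + 1)
d^4K/dt^4 = (6*e^(3*t) - 24*e^(2*t) + 6*e^(t))/(e^(4*t) + 4*e^(3*t) + 6*e^(2*t) + 4*e^(t) + 1)

κ_4 = d^4K/dt^4 |_{t=0} = -3/4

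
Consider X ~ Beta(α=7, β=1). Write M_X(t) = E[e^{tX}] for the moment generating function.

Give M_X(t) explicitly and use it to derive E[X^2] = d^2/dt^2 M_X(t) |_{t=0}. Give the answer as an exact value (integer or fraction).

M_X(t) = ₁F₁(7; 8; t)
dM/dt = 7*₁F₁(8; 9; t)/8
d^2M/dt^2 = 7*₁F₁(9; 10; t)/9

E[X^2] = d^2M/dt^2 |_{t=0} = 7/9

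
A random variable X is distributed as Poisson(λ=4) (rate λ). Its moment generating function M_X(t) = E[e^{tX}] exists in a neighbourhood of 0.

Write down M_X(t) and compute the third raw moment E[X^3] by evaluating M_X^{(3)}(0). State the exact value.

M_X(t) = e^(4*e^(t) - 4)
M^(3)(t) = (64*e^(3*t)*e^(4*e^(t)) + 48*e^(2*t)*e^(4*e^(t)) + 4*e^(t)*e^(4*e^(t)))*e^(-4)

E[X^3] = M^(3)(0) = 116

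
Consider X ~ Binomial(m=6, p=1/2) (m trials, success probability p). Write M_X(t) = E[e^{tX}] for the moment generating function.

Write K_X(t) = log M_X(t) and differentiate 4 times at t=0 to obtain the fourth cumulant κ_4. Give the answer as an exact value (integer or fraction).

M_X(t) = (e^(t)/2 + 1/2)^6
K_X(t) = log M_X(t) = 6*log(e^(t)/2 + 1/2)
dK/dt = 6*e^(t)/(e^(t) + 1)
d^2K/dt^2 = 6*e^(t)/(e^(2*t) + 2*e^(t) + 1)
d^3K/dt^3 = (-6*e^(2*t) + 6*e^(t))/(e^(3*t) + 3*e^(2*t) + 3*e^(t) + 1)
d^4K/dt^4 = (6*e^(3*t) - 24*e^(2*t) + 6*e^(t))/(e^(4*t) + 4*e^(3*t) + 6*e^(2*t) + 4*e^(t) + 1)

κ_4 = d^4K/dt^4 |_{t=0} = -3/4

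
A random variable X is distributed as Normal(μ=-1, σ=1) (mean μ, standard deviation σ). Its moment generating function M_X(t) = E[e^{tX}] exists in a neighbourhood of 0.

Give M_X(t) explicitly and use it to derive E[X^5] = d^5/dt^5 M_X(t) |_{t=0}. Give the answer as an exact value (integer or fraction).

E[X^5] = D^5[M](0) = -26

M_X(t) = e^(t^2/2 - t)
D^5[M](t) = (t^5*e^(t^2/2) - 5*t^4*e^(t^2/2) + 20*t^3*e^(t^2/2) - 40*t^2*e^(t^2/2) + 50*t*e^(t^2/2) - 26*e^(t^2/2))*e^(-t)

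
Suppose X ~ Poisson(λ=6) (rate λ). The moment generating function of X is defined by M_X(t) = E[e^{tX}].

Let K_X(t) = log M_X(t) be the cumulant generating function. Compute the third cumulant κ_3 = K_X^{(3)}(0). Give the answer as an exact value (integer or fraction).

κ_3 = d^3K/dt^3 |_{t=0} = 6

M_X(t) = e^(6*e^(t) - 6)
K_X(t) = log M_X(t) = 6*e^(t) - 6
dK/dt = 6*e^(t)
d^2K/dt^2 = 6*e^(t)
d^3K/dt^3 = 6*e^(t)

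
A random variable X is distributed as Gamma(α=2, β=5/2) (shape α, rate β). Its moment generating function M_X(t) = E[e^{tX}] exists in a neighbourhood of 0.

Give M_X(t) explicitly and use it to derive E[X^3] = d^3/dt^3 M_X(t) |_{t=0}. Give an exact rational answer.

M_X(t) = 25/(4*(5/2 - t)^2)
M′(t) = -100/(8*t^3 - 60*t^2 + 150*t - 125)
M′′(t) = 600/(16*t^4 - 160*t^3 + 600*t^2 - 1000*t + 625)
M′′′(t) = -4800/(32*t^5 - 400*t^4 + 2000*t^3 - 5000*t^2 + 6250*t - 3125)

E[X^3] = M′′′(0) = 192/125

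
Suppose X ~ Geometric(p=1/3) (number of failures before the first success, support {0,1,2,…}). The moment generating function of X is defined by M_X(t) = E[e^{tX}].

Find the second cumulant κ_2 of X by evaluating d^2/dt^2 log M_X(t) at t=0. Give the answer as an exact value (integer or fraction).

M_X(t) = 1/(3*(1 - 2*e^(t)/3))
K_X(t) = log M_X(t) = -log(1 - 2*e^(t)/3) - log(3)
K^(2)(t) = 6*e^(t)/(4*e^(2*t) - 12*e^(t) + 9)

κ_2 = K^(2)(0) = 6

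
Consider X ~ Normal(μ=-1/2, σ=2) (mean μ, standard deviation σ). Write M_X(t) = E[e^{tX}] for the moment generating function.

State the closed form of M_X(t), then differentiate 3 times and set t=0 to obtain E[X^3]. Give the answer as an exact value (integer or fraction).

E[X^3] = M′′′(0) = -49/8

M_X(t) = e^(2*t^2 - t/2)
M′(t) = 4*t*e^(-t/2)*e^(2*t^2) - e^(-t/2)*e^(2*t^2)/2
M′′(t) = (64*t^2*e^(2*t^2) - 16*t*e^(2*t^2) + 17*e^(2*t^2))*e^(-t/2)/4
M′′′(t) = (512*t^3*e^(2*t^2) - 192*t^2*e^(2*t^2) + 408*t*e^(2*t^2) - 49*e^(2*t^2))*e^(-t/2)/8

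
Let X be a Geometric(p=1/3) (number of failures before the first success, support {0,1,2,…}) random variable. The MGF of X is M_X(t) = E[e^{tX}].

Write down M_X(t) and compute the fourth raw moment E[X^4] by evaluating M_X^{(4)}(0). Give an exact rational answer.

E[X^4] = d^4M/dt^4 |_{t=0} = 730

M_X(t) = 1/(3*(1 - 2*e^(t)/3))
dM/dt = 2*e^(t)/(4*e^(2*t) - 12*e^(t) + 9)
d^2M/dt^2 = (-4*e^(2*t) - 6*e^(t))/(8*e^(3*t) - 36*e^(2*t) + 54*e^(t) - 27)
d^3M/dt^3 = (8*e^(3*t) + 48*e^(2*t) + 18*e^(t))/(16*e^(4*t) - 96*e^(3*t) + 216*e^(2*t) - 216*e^(t) + 81)
d^4M/dt^4 = (-16*e^(4*t) - 264*e^(3*t) - 396*e^(2*t) - 54*e^(t))/(32*e^(5*t) - 240*e^(4*t) + 720*e^(3*t) - 1080*e^(2*t) + 810*e^(t) - 243)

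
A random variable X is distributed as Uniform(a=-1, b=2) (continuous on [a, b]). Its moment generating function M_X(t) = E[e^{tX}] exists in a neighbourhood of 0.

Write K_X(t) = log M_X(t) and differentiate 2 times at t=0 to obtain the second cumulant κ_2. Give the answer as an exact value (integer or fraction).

κ_2 = D^2[K](0) = 3/4

M_X(t) = (e^(2*t) - e^(-t))/(3*t)
K_X(t) = log M_X(t) = -log(t) + log(e^(2*t) - e^(-t)) - log(3)
D^2[K](t) = (-9*t^2*e^(3*t) + e^(6*t) - 2*e^(3*t) + 1)/(t^2*e^(6*t) - 2*t^2*e^(3*t) + t^2)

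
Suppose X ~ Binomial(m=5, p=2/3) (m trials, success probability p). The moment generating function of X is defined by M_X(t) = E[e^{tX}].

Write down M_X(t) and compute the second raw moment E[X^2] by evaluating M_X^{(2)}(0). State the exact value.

E[X^2] = M^(2)(0) = 110/9

M_X(t) = (2*e^(t)/3 + 1/3)^5
M^(2)(t) = 800*e^(5*t)/243 + 1280*e^(4*t)/243 + 80*e^(3*t)/27 + 160*e^(2*t)/243 + 10*e^(t)/243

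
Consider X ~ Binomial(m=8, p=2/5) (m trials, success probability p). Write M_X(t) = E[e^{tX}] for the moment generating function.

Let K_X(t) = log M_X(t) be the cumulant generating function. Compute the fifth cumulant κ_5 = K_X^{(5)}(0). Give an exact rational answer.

κ_5 = d^5K/dt^5 |_{t=0} = -2256/3125

M_X(t) = (2*e^(t)/5 + 3/5)^8
K_X(t) = log M_X(t) = 8*log(2*e^(t)/5 + 3/5)
dK/dt = 16*e^(t)/(2*e^(t) + 3)
d^2K/dt^2 = 48*e^(t)/(4*e^(2*t) + 12*e^(t) + 9)
d^3K/dt^3 = (-96*e^(2*t) + 144*e^(t))/(8*e^(3*t) + 36*e^(2*t) + 54*e^(t) + 27)
d^4K/dt^4 = (192*e^(3*t) - 1152*e^(2*t) + 432*e^(t))/(16*e^(4*t) + 96*e^(3*t) + 216*e^(2*t) + 216*e^(t) + 81)
d^5K/dt^5 = (-384*e^(4*t) + 6336*e^(3*t) - 9504*e^(2*t) + 1296*e^(t))/(32*e^(5*t) + 240*e^(4*t) + 720*e^(3*t) + 1080*e^(2*t) + 810*e^(t) + 243)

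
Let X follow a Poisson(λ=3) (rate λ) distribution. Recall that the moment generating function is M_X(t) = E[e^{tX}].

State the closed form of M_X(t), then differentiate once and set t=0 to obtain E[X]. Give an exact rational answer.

E[X] = M^(1)(0) = 3

M_X(t) = e^(3*e^(t) - 3)
M^(1)(t) = 3*e^(-3)*e^(t)*e^(3*e^(t))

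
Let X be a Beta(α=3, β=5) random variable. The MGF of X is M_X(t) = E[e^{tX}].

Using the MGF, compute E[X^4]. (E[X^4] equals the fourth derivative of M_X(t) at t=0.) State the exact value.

M_X(t) = ₁F₁(3; 8; t)
dM/dt = 3*₁F₁(4; 9; t)/8
d^2M/dt^2 = ₁F₁(5; 10; t)/6
d^3M/dt^3 = ₁F₁(6; 11; t)/12
d^4M/dt^4 = ₁F₁(7; 12; t)/22

E[X^4] = d^4M/dt^4 |_{t=0} = 1/22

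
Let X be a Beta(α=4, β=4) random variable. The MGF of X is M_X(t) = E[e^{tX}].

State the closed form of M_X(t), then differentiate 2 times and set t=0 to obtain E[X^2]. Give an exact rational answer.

E[X^2] = M^(2)(0) = 5/18

M_X(t) = ₁F₁(4; 8; t)
M^(2)(t) = 5*₁F₁(6; 10; t)/18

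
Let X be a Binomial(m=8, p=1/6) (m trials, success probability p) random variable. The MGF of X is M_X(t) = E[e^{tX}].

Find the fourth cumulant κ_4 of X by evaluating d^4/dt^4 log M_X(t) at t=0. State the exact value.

κ_4 = K^(4)(0) = 5/27

M_X(t) = (e^(t)/6 + 5/6)^8
K_X(t) = log M_X(t) = 8*log(e^(t)/6 + 5/6)
K^(4)(t) = (40*e^(3*t) - 800*e^(2*t) + 1000*e^(t))/(e^(4*t) + 20*e^(3*t) + 150*e^(2*t) + 500*e^(t) + 625)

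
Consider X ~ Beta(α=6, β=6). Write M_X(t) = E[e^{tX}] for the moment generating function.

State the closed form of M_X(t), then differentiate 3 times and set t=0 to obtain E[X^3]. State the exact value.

M_X(t) = ₁F₁(6; 12; t)
D^3[M](t) = 2*₁F₁(9; 15; t)/13

E[X^3] = D^3[M](0) = 2/13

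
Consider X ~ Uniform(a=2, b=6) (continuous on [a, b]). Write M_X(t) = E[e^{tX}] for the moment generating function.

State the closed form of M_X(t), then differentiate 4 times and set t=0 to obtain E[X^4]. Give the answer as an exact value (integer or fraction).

M_X(t) = (e^(6*t) - e^(2*t))/(4*t)
M′(t) = (6*t*e^(6*t) - 2*t*e^(2*t) - e^(6*t) + e^(2*t))/(4*t^2)
M′′(t) = (18*t^2*e^(6*t) - 2*t^2*e^(2*t) - 6*t*e^(6*t) + 2*t*e^(2*t) + e^(6*t) - e^(2*t))/(2*t^3)
M′′′(t) = (108*t^3*e^(6*t) - 4*t^3*e^(2*t) - 54*t^2*e^(6*t) + 6*t^2*e^(2*t) + 18*t*e^(6*t) - 6*t*e^(2*t) - 3*e^(6*t) + 3*e^(2*t))/(2*t^4)
M′′′′(t) = (324*t^4*e^(6*t) - 4*t^4*e^(2*t) - 216*t^3*e^(6*t) + 8*t^3*e^(2*t) + 108*t^2*e^(6*t) - 12*t^2*e^(2*t) - 36*t*e^(6*t) + 12*t*e^(2*t) + 6*e^(6*t) - 6*e^(2*t))/t^5

E[X^4] = M′′′′(0) = 1936/5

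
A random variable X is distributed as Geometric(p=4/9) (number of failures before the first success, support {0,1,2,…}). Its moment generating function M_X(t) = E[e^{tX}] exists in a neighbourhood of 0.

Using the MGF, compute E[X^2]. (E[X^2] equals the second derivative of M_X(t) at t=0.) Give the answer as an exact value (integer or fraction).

E[X^2] = M′′(0) = 35/8

M_X(t) = 4/(9*(1 - 5*e^(t)/9))
M′(t) = 20*e^(t)/(25*e^(2*t) - 90*e^(t) + 81)
M′′(t) = (-100*e^(2*t) - 180*e^(t))/(125*e^(3*t) - 675*e^(2*t) + 1215*e^(t) - 729)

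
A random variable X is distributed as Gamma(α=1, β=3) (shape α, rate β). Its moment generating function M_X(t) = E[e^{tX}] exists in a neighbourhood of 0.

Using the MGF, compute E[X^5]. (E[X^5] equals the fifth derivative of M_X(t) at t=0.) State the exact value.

E[X^5] = d^5M/dt^5 |_{t=0} = 40/81

M_X(t) = 3/(3 - t)
dM/dt = 3/(t^2 - 6*t + 9)
d^2M/dt^2 = -6/(t^3 - 9*t^2 + 27*t - 27)
d^3M/dt^3 = 18/(t^4 - 12*t^3 + 54*t^2 - 108*t + 81)
d^4M/dt^4 = -72/(t^5 - 15*t^4 + 90*t^3 - 270*t^2 + 405*t - 243)
d^5M/dt^5 = 360/(t^6 - 18*t^5 + 135*t^4 - 540*t^3 + 1215*t^2 - 1458*t + 729)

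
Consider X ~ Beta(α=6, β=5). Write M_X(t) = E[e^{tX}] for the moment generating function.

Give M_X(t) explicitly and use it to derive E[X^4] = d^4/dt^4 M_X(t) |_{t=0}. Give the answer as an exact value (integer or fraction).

E[X^4] = d^4M/dt^4 |_{t=0} = 18/143

M_X(t) = ₁F₁(6; 11; t)
dM/dt = 6*₁F₁(7; 12; t)/11
d^2M/dt^2 = 7*₁F₁(8; 13; t)/22
d^3M/dt^3 = 28*₁F₁(9; 14; t)/143
d^4M/dt^4 = 18*₁F₁(10; 15; t)/143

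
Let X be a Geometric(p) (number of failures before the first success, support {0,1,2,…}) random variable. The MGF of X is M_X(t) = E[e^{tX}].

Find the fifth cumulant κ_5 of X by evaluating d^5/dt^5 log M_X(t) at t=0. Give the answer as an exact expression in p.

M_X(t) = p/(-(1 - p)*e^(t) + 1)
K_X(t) = log M_X(t) = log(p) - log(-(1 - p)*e^(t) + 1)

κ_5 = D^5[K](0) = (p^4 - 15*p^3 + 50*p^2 - 60*p + 24)/p^5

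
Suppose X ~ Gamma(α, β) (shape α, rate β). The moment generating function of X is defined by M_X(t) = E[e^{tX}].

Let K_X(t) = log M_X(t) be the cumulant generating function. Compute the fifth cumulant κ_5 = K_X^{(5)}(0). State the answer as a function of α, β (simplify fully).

κ_5 = K′′′′′(0) = 24*α/β^5

M_X(t) = (β/(β - t))^α
K_X(t) = log M_X(t) = α*(log(β) - log(β - t))
K′(t) = -α/(-β + t)
K′′(t) = α/(β^2 - 2*β*t + t^2)
K′′′(t) = -2*α/(-β^3 + 3*β^2*t - 3*β*t^2 + t^3)
K′′′′(t) = 6*α/(β^4 - 4*β^3*t + 6*β^2*t^2 - 4*β*t^3 + t^4)
K′′′′′(t) = -24*α/(-β^5 + 5*β^4*t - 10*β^3*t^2 + 10*β^2*t^3 - 5*β*t^4 + t^5)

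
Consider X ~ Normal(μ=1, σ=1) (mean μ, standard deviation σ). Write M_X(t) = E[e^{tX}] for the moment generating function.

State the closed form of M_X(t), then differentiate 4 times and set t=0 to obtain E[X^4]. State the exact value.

E[X^4] = M^(4)(0) = 10

M_X(t) = e^(t^2/2 + t)
M^(4)(t) = t^4*e^(t)*e^(t^2/2) + 4*t^3*e^(t)*e^(t^2/2) + 12*t^2*e^(t)*e^(t^2/2) + 16*t*e^(t)*e^(t^2/2) + 10*e^(t)*e^(t^2/2)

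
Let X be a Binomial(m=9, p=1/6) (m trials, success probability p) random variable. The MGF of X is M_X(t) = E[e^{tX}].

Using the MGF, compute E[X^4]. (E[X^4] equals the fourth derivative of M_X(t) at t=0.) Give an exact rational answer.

M_X(t) = (e^(t)/6 + 5/6)^9

E[X^4] = M^(4)(0) = 191/6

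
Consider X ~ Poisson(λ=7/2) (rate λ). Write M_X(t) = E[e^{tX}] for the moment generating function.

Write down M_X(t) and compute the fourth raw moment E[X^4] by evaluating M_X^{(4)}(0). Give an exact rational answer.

E[X^4] = M^(4)(0) = 7945/16

M_X(t) = e^(7*e^(t)/2 - 7/2)
M^(4)(t) = (2401*e^(4*t)*e^(7*e^(t)/2) + 4116*e^(3*t)*e^(7*e^(t)/2) + 1372*e^(2*t)*e^(7*e^(t)/2) + 56*e^(t)*e^(7*e^(t)/2))*e^(-7/2)/16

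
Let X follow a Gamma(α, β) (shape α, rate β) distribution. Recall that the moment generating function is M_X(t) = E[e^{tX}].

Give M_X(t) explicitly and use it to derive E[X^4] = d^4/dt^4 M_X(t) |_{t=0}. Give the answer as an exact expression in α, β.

E[X^4] = D^4[M](0) = α*(α^3 + 6*α^2 + 11*α + 6)/β^4

M_X(t) = (β/(β - t))^α
D^4[M](t) = (α^4*β^α*(1/(β - t))^α + 6*α^3*β^α*(1/(β - t))^α + 11*α^2*β^α*(1/(β - t))^α + 6*α*β^α*(1/(β - t))^α)/(β^4 - 4*β^3*t + 6*β^2*t^2 - 4*β*t^3 + t^4)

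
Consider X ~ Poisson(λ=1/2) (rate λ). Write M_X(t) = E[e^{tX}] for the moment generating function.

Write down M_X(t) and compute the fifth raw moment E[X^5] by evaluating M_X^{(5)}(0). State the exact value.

M_X(t) = e^(e^(t)/2 - 1/2)
dM/dt = e^(-1/2)*e^(t)*e^(e^(t)/2)/2
d^2M/dt^2 = (e^(2*t)*e^(e^(t)/2) + 2*e^(t)*e^(e^(t)/2))*e^(-1/2)/4
d^3M/dt^3 = (e^(3*t)*e^(e^(t)/2) + 6*e^(2*t)*e^(e^(t)/2) + 4*e^(t)*e^(e^(t)/2))*e^(-1/2)/8
d^4M/dt^4 = (e^(4*t)*e^(e^(t)/2) + 12*e^(3*t)*e^(e^(t)/2) + 28*e^(2*t)*e^(e^(t)/2) + 8*e^(t)*e^(e^(t)/2))*e^(-1/2)/16
d^5M/dt^5 = (e^(5*t)*e^(e^(t)/2) + 20*e^(4*t)*e^(e^(t)/2) + 100*e^(3*t)*e^(e^(t)/2) + 120*e^(2*t)*e^(e^(t)/2) + 16*e^(t)*e^(e^(t)/2))*e^(-1/2)/32

E[X^5] = d^5M/dt^5 |_{t=0} = 257/32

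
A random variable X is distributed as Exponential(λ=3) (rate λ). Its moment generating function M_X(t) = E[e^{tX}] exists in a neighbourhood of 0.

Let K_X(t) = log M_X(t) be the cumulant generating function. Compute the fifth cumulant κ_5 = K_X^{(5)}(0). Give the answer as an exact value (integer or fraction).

M_X(t) = 3/(3 - t)
K_X(t) = log M_X(t) = -log(3 - t) + log(3)
dK/dt = -1/(t - 3)
d^2K/dt^2 = 1/(t^2 - 6*t + 9)
d^3K/dt^3 = -2/(t^3 - 9*t^2 + 27*t - 27)
d^4K/dt^4 = 6/(t^4 - 12*t^3 + 54*t^2 - 108*t + 81)
d^5K/dt^5 = -24/(t^5 - 15*t^4 + 90*t^3 - 270*t^2 + 405*t - 243)

κ_5 = d^5K/dt^5 |_{t=0} = 8/81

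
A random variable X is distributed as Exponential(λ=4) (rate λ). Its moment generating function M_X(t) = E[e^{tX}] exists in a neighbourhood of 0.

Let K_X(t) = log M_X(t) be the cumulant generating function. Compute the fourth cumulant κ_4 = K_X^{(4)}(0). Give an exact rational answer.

M_X(t) = 4/(4 - t)
K_X(t) = log M_X(t) = -log(4 - t) + 2*log(2)
K^(4)(t) = 6/(t^4 - 16*t^3 + 96*t^2 - 256*t + 256)

κ_4 = K^(4)(0) = 3/128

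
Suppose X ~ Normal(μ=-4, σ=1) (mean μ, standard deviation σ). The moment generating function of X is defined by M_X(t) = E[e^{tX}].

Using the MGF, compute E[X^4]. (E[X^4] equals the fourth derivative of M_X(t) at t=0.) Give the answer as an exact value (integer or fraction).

E[X^4] = M^(4)(0) = 355

M_X(t) = e^(t^2/2 - 4*t)
M^(4)(t) = (t^4*e^(t^2/2) - 16*t^3*e^(t^2/2) + 102*t^2*e^(t^2/2) - 304*t*e^(t^2/2) + 355*e^(t^2/2))*e^(-4*t)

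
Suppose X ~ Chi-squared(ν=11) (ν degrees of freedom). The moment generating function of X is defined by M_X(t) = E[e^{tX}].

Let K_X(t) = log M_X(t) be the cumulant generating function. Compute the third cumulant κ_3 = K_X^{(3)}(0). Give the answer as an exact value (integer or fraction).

κ_3 = K^(3)(0) = 88

M_X(t) = (1 - 2*t)^(-11/2)
K_X(t) = log M_X(t) = -11*log(1 - 2*t)/2
K^(3)(t) = -88/(8*t^3 - 12*t^2 + 6*t - 1)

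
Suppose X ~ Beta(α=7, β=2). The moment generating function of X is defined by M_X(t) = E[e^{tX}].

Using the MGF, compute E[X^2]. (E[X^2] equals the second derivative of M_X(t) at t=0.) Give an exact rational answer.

M_X(t) = ₁F₁(7; 9; t)
dM/dt = 7*₁F₁(8; 10; t)/9
d^2M/dt^2 = 28*₁F₁(9; 11; t)/45

E[X^2] = d^2M/dt^2 |_{t=0} = 28/45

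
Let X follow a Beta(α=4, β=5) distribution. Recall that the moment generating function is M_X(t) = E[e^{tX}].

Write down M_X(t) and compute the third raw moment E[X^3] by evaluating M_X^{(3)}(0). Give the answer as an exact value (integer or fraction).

M_X(t) = ₁F₁(4; 9; t)
M^(3)(t) = 4*₁F₁(7; 12; t)/33

E[X^3] = M^(3)(0) = 4/33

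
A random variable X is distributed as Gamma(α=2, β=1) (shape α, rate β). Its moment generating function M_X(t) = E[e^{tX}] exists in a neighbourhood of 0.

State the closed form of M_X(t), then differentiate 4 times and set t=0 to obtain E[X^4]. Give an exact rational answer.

M_X(t) = (1 - t)^(-2)
M′(t) = -2/(t^3 - 3*t^2 + 3*t - 1)
M′′(t) = 6/(t^4 - 4*t^3 + 6*t^2 - 4*t + 1)
M′′′(t) = -24/(t^5 - 5*t^4 + 10*t^3 - 10*t^2 + 5*t - 1)
M′′′′(t) = 120/(t^6 - 6*t^5 + 15*t^4 - 20*t^3 + 15*t^2 - 6*t + 1)

E[X^4] = M′′′′(0) = 120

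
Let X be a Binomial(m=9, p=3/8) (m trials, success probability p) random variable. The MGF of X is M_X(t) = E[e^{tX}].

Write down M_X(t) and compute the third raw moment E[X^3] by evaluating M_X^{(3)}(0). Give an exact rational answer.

E[X^3] = M^(3)(0) = 3861/64

M_X(t) = (3*e^(t)/8 + 5/8)^9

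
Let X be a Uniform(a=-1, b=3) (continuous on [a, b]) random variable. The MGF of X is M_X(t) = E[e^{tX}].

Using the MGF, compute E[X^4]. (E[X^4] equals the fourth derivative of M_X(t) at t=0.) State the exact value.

E[X^4] = d^4M/dt^4 |_{t=0} = 61/5

M_X(t) = (e^(3*t) - e^(-t))/(4*t)
dM/dt = (3*t*e^(4*t) + t - e^(4*t) + 1)*e^(-t)/(4*t^2)
d^2M/dt^2 = (9*t^2*e^(4*t) - t^2 - 6*t*e^(4*t) - 2*t + 2*e^(4*t) - 2)*e^(-t)/(4*t^3)
d^3M/dt^3 = (27*t^3*e^(4*t) + t^3 - 27*t^2*e^(4*t) + 3*t^2 + 18*t*e^(4*t) + 6*t - 6*e^(4*t) + 6)*e^(-t)/(4*t^4)
d^4M/dt^4 = (81*t^4*e^(4*t) - t^4 - 108*t^3*e^(4*t) - 4*t^3 + 108*t^2*e^(4*t) - 12*t^2 - 72*t*e^(4*t) - 24*t + 24*e^(4*t) - 24)*e^(-t)/(4*t^5)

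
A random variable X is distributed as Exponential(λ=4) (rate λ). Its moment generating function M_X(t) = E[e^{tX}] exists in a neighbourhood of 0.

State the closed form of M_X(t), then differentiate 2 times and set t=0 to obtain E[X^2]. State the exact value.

M_X(t) = 4/(4 - t)
dM/dt = 4/(t^2 - 8*t + 16)
d^2M/dt^2 = -8/(t^3 - 12*t^2 + 48*t - 64)

E[X^2] = d^2M/dt^2 |_{t=0} = 1/8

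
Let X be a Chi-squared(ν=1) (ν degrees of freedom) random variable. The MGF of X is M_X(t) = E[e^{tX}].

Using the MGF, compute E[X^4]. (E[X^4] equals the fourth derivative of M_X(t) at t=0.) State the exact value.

M_X(t) = 1/√(1 - 2*t)
M^(4)(t) = 105/(16*t^4*√(1 - 2*t) - 32*t^3*√(1 - 2*t) + 24*t^2*√(1 - 2*t) - 8*t*√(1 - 2*t) + √(1 - 2*t))

E[X^4] = M^(4)(0) = 105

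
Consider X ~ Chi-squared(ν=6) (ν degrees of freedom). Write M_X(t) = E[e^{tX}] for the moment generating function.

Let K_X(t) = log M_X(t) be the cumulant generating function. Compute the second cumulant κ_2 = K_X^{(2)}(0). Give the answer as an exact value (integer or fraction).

M_X(t) = (1 - 2*t)^(-3)
K_X(t) = log M_X(t) = -3*log(1 - 2*t)
dK/dt = -6/(2*t - 1)
d^2K/dt^2 = 12/(4*t^2 - 4*t + 1)

κ_2 = d^2K/dt^2 |_{t=0} = 12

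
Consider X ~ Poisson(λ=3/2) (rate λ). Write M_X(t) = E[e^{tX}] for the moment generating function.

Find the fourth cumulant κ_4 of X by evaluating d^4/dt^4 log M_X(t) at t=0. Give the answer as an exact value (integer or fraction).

κ_4 = K^(4)(0) = 3/2

M_X(t) = e^(3*e^(t)/2 - 3/2)
K_X(t) = log M_X(t) = 3*e^(t)/2 - 3/2
K^(4)(t) = 3*e^(t)/2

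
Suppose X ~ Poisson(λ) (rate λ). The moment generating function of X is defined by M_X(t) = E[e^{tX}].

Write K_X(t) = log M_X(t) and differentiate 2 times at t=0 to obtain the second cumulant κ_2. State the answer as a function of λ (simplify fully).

M_X(t) = e^(λ*(e^(t) - 1))
K_X(t) = log M_X(t) = λ*(e^(t) - 1)
K^(2)(t) = λ*e^(t)

κ_2 = K^(2)(0) = λ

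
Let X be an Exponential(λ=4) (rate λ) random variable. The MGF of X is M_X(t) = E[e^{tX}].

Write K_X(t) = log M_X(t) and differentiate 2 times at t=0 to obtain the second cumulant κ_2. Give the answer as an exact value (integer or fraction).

M_X(t) = 4/(4 - t)
K_X(t) = log M_X(t) = -log(4 - t) + 2*log(2)
D^2[K](t) = 1/(t^2 - 8*t + 16)

κ_2 = D^2[K](0) = 1/16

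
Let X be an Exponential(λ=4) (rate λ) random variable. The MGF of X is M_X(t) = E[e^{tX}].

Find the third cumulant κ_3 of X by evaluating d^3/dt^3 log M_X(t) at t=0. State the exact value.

κ_3 = d^3K/dt^3 |_{t=0} = 1/32

M_X(t) = 4/(4 - t)
K_X(t) = log M_X(t) = -log(4 - t) + 2*log(2)
dK/dt = -1/(t - 4)
d^2K/dt^2 = 1/(t^2 - 8*t + 16)
d^3K/dt^3 = -2/(t^3 - 12*t^2 + 48*t - 64)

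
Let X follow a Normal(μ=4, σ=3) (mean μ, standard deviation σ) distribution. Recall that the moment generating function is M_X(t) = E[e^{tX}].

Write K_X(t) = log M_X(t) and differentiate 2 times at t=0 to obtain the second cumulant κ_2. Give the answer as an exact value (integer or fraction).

M_X(t) = e^(9*t^2/2 + 4*t)
K_X(t) = log M_X(t) = 9*t^2/2 + 4*t
K^(2)(t) = 9

κ_2 = K^(2)(0) = 9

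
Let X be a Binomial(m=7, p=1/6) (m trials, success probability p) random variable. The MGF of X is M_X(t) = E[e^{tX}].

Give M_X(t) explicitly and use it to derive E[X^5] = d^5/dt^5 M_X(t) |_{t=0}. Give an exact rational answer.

E[X^5] = M′′′′′(0) = 448/9

M_X(t) = (e^(t)/6 + 5/6)^7
M′(t) = 7*e^(7*t)/279936 + 35*e^(6*t)/46656 + 875*e^(5*t)/93312 + 4375*e^(4*t)/69984 + 21875*e^(3*t)/93312 + 21875*e^(2*t)/46656 + 109375*e^(t)/279936
M′′(t) = 49*e^(7*t)/279936 + 35*e^(6*t)/7776 + 4375*e^(5*t)/93312 + 4375*e^(4*t)/17496 + 21875*e^(3*t)/31104 + 21875*e^(2*t)/23328 + 109375*e^(t)/279936
M′′′(t) = 343*e^(7*t)/279936 + 35*e^(6*t)/1296 + 21875*e^(5*t)/93312 + 4375*e^(4*t)/4374 + 21875*e^(3*t)/10368 + 21875*e^(2*t)/11664 + 109375*e^(t)/279936
M′′′′(t) = 2401*e^(7*t)/279936 + 35*e^(6*t)/216 + 109375*e^(5*t)/93312 + 8750*e^(4*t)/2187 + 21875*e^(3*t)/3456 + 21875*e^(2*t)/5832 + 109375*e^(t)/279936
M′′′′′(t) = 16807*e^(7*t)/279936 + 35*e^(6*t)/36 + 546875*e^(5*t)/93312 + 35000*e^(4*t)/2187 + 21875*e^(3*t)/1152 + 21875*e^(2*t)/2916 + 109375*e^(t)/279936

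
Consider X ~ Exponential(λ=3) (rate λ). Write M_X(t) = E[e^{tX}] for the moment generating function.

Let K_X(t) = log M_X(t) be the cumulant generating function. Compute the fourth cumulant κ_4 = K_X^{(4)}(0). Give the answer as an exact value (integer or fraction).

M_X(t) = 3/(3 - t)
K_X(t) = log M_X(t) = -log(3 - t) + log(3)
dK/dt = -1/(t - 3)
d^2K/dt^2 = 1/(t^2 - 6*t + 9)
d^3K/dt^3 = -2/(t^3 - 9*t^2 + 27*t - 27)
d^4K/dt^4 = 6/(t^4 - 12*t^3 + 54*t^2 - 108*t + 81)

κ_4 = d^4K/dt^4 |_{t=0} = 2/27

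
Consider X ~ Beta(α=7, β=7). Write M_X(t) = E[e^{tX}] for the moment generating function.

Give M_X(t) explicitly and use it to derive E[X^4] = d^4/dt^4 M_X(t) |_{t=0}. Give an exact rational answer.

M_X(t) = ₁F₁(7; 14; t)
M′(t) = ₁F₁(8; 15; t)/2
M′′(t) = 4*₁F₁(9; 16; t)/15
M′′′(t) = 3*₁F₁(10; 17; t)/20
M′′′′(t) = 3*₁F₁(11; 18; t)/34

E[X^4] = M′′′′(0) = 3/34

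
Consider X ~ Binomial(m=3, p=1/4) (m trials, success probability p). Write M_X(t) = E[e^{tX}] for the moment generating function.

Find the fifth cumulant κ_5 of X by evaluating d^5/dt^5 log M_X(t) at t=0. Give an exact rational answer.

κ_5 = K′′′′′(0) = -45/128

M_X(t) = (e^(t)/4 + 3/4)^3
K_X(t) = log M_X(t) = 3*log(e^(t)/4 + 3/4)
K′(t) = 3*e^(t)/(e^(t) + 3)
K′′(t) = 9*e^(t)/(e^(2*t) + 6*e^(t) + 9)
K′′′(t) = (-9*e^(2*t) + 27*e^(t))/(e^(3*t) + 9*e^(2*t) + 27*e^(t) + 27)
K′′′′(t) = (9*e^(3*t) - 108*e^(2*t) + 81*e^(t))/(e^(4*t) + 12*e^(3*t) + 54*e^(2*t) + 108*e^(t) + 81)
K′′′′′(t) = (-9*e^(4*t) + 297*e^(3*t) - 891*e^(2*t) + 243*e^(t))/(e^(5*t) + 15*e^(4*t) + 90*e^(3*t) + 270*e^(2*t) + 405*e^(t) + 243)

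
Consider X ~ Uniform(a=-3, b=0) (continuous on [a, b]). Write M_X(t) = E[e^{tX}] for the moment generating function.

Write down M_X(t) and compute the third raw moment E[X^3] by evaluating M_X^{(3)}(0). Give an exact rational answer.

E[X^3] = M′′′(0) = -27/4

M_X(t) = (1 - e^(-3*t))/(3*t)
M′(t) = (3*t - e^(3*t) + 1)*e^(-3*t)/(3*t^2)
M′′(t) = (-9*t^2 - 6*t + 2*e^(3*t) - 2)*e^(-3*t)/(3*t^3)
M′′′(t) = (9*t^3 + 9*t^2 + 6*t - 2*e^(3*t) + 2)*e^(-3*t)/t^4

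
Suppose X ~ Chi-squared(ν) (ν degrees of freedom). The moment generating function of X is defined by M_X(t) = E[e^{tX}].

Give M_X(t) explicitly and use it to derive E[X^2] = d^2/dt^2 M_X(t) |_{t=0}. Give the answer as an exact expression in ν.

M_X(t) = (1 - 2*t)^(-ν/2)
D^2[M](t) = (ν^2 + 2*ν)/(4*t^2*(1 - 2*t)^(ν/2) - 4*t*(1 - 2*t)^(ν/2) + (1 - 2*t)^(ν/2))

E[X^2] = D^2[M](0) = ν*(ν + 2)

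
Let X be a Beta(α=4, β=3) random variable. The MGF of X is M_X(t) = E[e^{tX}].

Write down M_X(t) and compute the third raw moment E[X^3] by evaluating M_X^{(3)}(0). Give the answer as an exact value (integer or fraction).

M_X(t) = ₁F₁(4; 7; t)
M^(3)(t) = 5*₁F₁(7; 10; t)/21

E[X^3] = M^(3)(0) = 5/21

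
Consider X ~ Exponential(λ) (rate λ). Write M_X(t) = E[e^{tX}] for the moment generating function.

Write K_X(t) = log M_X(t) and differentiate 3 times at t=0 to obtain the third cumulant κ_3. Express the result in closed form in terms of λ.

M_X(t) = λ/(λ - t)
K_X(t) = log M_X(t) = log(λ) - log(λ - t)
K^(3)(t) = -2/(-λ^3 + 3*λ^2*t - 3*λ*t^2 + t^3)

κ_3 = K^(3)(0) = 2/λ^3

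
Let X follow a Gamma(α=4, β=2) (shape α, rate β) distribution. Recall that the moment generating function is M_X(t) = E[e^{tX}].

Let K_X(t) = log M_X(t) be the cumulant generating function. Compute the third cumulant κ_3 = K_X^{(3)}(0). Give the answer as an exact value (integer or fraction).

M_X(t) = 16/(2 - t)^4
K_X(t) = log M_X(t) = -4*log(2 - t) + 4*log(2)
K^(3)(t) = -8/(t^3 - 6*t^2 + 12*t - 8)

κ_3 = K^(3)(0) = 1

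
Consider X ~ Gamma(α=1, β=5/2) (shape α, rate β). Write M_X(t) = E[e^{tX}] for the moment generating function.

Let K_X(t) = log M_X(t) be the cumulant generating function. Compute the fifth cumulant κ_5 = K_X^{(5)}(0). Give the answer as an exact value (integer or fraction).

κ_5 = d^5K/dt^5 |_{t=0} = 768/3125

M_X(t) = 5/(2*(5/2 - t))
K_X(t) = log M_X(t) = -log(5/2 - t) - log(2) + log(5)
dK/dt = -2/(2*t - 5)
d^2K/dt^2 = 4/(4*t^2 - 20*t + 25)
d^3K/dt^3 = -16/(8*t^3 - 60*t^2 + 150*t - 125)
d^4K/dt^4 = 96/(16*t^4 - 160*t^3 + 600*t^2 - 1000*t + 625)
d^5K/dt^5 = -768/(32*t^5 - 400*t^4 + 2000*t^3 - 5000*t^2 + 6250*t - 3125)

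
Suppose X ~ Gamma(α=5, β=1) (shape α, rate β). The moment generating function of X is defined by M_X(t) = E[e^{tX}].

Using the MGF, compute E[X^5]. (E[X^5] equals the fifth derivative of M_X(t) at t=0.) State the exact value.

M_X(t) = (1 - t)^(-5)
M^(5)(t) = 15120/(t^10 - 10*t^9 + 45*t^8 - 120*t^7 + 210*t^6 - 252*t^5 + 210*t^4 - 120*t^3 + 45*t^2 - 10*t + 1)

E[X^5] = M^(5)(0) = 15120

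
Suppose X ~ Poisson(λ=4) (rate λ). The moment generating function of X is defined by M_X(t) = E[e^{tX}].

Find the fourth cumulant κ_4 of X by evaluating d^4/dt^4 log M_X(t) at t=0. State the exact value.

κ_4 = K′′′′(0) = 4

M_X(t) = e^(4*e^(t) - 4)
K_X(t) = log M_X(t) = 4*e^(t) - 4
K′(t) = 4*e^(t)
K′′(t) = 4*e^(t)
K′′′(t) = 4*e^(t)
K′′′′(t) = 4*e^(t)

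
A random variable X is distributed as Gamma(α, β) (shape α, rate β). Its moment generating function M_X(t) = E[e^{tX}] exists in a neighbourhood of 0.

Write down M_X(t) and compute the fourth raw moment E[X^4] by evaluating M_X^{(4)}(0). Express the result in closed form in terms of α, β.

E[X^4] = d^4M/dt^4 |_{t=0} = α*(α^3 + 6*α^2 + 11*α + 6)/β^4

M_X(t) = (β/(β - t))^α
dM/dt = -α*β^α*(1/(β - t))^α/(-β + t)
d^2M/dt^2 = (α^2*β^α*(1/(β - t))^α + α*β^α*(1/(β - t))^α)/(β^2 - 2*β*t + t^2)
d^3M/dt^3 = (-α^3*β^α*(1/(β - t))^α - 3*α^2*β^α*(1/(β - t))^α - 2*α*β^α*(1/(β - t))^α)/(-β^3 + 3*β^2*t - 3*β*t^2 + t^3)
d^4M/dt^4 = (α^4*β^α*(1/(β - t))^α + 6*α^3*β^α*(1/(β - t))^α + 11*α^2*β^α*(1/(β - t))^α + 6*α*β^α*(1/(β - t))^α)/(β^4 - 4*β^3*t + 6*β^2*t^2 - 4*β*t^3 + t^4)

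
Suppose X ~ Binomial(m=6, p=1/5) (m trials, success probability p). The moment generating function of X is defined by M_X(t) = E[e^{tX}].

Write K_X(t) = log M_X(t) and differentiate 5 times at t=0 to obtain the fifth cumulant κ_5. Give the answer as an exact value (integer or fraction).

M_X(t) = (e^(t)/5 + 4/5)^6
K_X(t) = log M_X(t) = 6*log(e^(t)/5 + 4/5)
K′(t) = 6*e^(t)/(e^(t) + 4)
K′′(t) = 24*e^(t)/(e^(2*t) + 8*e^(t) + 16)
K′′′(t) = (-24*e^(2*t) + 96*e^(t))/(e^(3*t) + 12*e^(2*t) + 48*e^(t) + 64)
K′′′′(t) = (24*e^(3*t) - 384*e^(2*t) + 384*e^(t))/(e^(4*t) + 16*e^(3*t) + 96*e^(2*t) + 256*e^(t) + 256)
K′′′′′(t) = (-24*e^(4*t) + 1056*e^(3*t) - 4224*e^(2*t) + 1536*e^(t))/(e^(5*t) + 20*e^(4*t) + 160*e^(3*t) + 640*e^(2*t) + 1280*e^(t) + 1024)

κ_5 = K′′′′′(0) = -1656/3125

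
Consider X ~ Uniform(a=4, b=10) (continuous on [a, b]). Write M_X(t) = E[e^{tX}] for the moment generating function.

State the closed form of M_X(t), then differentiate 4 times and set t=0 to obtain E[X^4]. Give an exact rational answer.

E[X^4] = D^4[M](0) = 16496/5

M_X(t) = (e^(10*t) - e^(4*t))/(6*t)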